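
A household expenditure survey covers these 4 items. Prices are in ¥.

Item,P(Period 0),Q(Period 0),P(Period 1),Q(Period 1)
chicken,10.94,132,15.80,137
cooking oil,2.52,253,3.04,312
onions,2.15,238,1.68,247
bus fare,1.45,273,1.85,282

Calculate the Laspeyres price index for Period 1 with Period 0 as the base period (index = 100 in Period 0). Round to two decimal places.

Laspeyres price index uses base-period quantities as weights.
ΣP(Period 1)·Q(Period 0) = 15.80×132 + 3.04×253 + 1.68×238 + 1.85×273 = 2085.6 + 769.12 + 399.84 + 505.05 = 3759.61
ΣP(Period 0)·Q(Period 0) = 10.94×132 + 2.52×253 + 2.15×238 + 1.45×273 = 1444.08 + 637.56 + 511.7 + 395.85 = 2989.19
Index = 3759.61 / 2989.19 × 100 = 125.7735

125.77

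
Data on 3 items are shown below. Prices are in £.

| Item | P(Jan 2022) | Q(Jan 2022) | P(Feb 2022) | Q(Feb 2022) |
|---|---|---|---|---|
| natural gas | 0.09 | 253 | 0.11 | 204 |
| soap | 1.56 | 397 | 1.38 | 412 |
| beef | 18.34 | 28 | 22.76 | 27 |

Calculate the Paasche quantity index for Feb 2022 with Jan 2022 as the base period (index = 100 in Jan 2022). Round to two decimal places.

99.39

Paasche quantity index uses current-period prices as weights.
ΣP(Feb 2022)·Q(Feb 2022) = 0.11×204 + 1.38×412 + 22.76×27 = 22.44 + 568.56 + 614.52 = 1205.52
ΣP(Feb 2022)·Q(Jan 2022) = 0.11×253 + 1.38×397 + 22.76×28 = 27.83 + 547.86 + 637.28 = 1212.97
Index = 1205.52 / 1212.97 × 100 = 99.3858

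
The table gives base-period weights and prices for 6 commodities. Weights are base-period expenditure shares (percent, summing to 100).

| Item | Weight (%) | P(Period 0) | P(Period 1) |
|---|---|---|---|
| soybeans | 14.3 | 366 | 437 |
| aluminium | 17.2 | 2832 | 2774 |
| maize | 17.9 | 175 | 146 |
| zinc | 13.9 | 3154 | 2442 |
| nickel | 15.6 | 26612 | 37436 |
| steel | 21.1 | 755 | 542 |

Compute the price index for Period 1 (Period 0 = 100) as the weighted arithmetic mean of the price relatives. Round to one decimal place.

soybeans: 14.3 × (437/366) = 14.3 × 1.193989 = 17.0740
aluminium: 17.2 × (2774/2832) = 17.2 × 0.979520 = 16.8477
maize: 17.9 × (146/175) = 17.9 × 0.834286 = 14.9337
zinc: 13.9 × (2442/3154) = 13.9 × 0.774255 = 10.7621
nickel: 15.6 × (37436/26612) = 15.6 × 1.406734 = 21.9450
steel: 21.1 × (542/755) = 21.1 × 0.717881 = 15.1473
Index = Σ wᵢ·(p₁ᵢ/p₀ᵢ) = 17.0740 + 16.8477 + 14.9337 + 10.7621 + 21.9450 + 15.1473 = 96.7100

96.7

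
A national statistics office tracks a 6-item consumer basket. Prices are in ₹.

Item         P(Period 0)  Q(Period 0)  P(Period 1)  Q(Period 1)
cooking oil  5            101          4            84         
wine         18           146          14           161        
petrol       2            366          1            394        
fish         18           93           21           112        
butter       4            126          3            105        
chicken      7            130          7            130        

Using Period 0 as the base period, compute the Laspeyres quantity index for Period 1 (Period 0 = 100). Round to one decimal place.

107.2

Laspeyres quantity index uses base-period prices as weights.
ΣP(Period 0)·Q(Period 1) = 5×84 + 18×161 + 2×394 + 18×112 + 4×105 + 7×130 = 420 + 2898 + 788 + 2016 + 420 + 910 = 7452
ΣP(Period 0)·Q(Period 0) = 5×101 + 18×146 + 2×366 + 18×93 + 4×126 + 7×130 = 505 + 2628 + 732 + 1674 + 504 + 910 = 6953
Index = 7452 / 6953 × 100 = 107.1768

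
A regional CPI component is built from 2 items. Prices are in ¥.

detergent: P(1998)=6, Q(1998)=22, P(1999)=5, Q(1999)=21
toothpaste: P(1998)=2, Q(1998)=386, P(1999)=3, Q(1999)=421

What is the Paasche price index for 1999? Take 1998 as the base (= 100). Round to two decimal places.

141.32

Paasche price index uses current-period quantities as weights.
ΣP(1999)·Q(1999) = 5×21 + 3×421 = 105 + 1263 = 1368
ΣP(1998)·Q(1999) = 6×21 + 2×421 = 126 + 842 = 968
Index = 1368 / 968 × 100 = 141.3223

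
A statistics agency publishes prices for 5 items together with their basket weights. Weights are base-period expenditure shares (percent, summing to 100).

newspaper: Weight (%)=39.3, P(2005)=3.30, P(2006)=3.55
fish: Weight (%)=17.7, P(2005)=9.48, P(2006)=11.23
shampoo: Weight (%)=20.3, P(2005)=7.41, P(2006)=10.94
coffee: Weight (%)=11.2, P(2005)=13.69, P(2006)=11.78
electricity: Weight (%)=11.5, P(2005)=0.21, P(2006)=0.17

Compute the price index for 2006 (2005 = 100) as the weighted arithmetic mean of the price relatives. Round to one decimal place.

112.2

newspaper: 39.3 × (3.55/3.30) = 39.3 × 1.075758 = 42.2773
fish: 17.7 × (11.23/9.48) = 17.7 × 1.184599 = 20.9674
shampoo: 20.3 × (10.94/7.41) = 20.3 × 1.476383 = 29.9706
coffee: 11.2 × (11.78/13.69) = 11.2 × 0.860482 = 9.6374
electricity: 11.5 × (0.17/0.21) = 11.5 × 0.809524 = 9.3095
Index = Σ wᵢ·(p₁ᵢ/p₀ᵢ) = 42.2773 + 20.9674 + 29.9706 + 9.6374 + 9.3095 = 112.1622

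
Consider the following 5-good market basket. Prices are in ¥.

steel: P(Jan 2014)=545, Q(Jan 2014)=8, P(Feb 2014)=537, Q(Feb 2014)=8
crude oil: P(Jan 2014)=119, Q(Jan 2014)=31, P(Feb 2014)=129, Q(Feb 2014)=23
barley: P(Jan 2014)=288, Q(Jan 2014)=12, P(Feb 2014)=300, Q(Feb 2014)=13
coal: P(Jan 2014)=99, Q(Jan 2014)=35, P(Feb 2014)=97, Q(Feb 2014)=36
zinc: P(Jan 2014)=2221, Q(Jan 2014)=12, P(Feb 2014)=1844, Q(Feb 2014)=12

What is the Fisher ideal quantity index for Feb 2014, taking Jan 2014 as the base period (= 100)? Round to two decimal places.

98.47

Laspeyres component (base-period weights):
ΣP(Jan 2014)Q(Feb 2014) = 545×8 + 119×23 + 288×13 + 99×36 + 2221×12 = 4360 + 2737 + 3744 + 3564 + 26652 = 41057
ΣP(Jan 2014)Q(Jan 2014) = 545×8 + 119×31 + 288×12 + 99×35 + 2221×12 = 4360 + 3689 + 3456 + 3465 + 26652 = 41622
L = 41057 / 41622 × 100 = 98.6425
Paasche component (current-period weights):
ΣP(Feb 2014)Q(Feb 2014) = 537×8 + 129×23 + 300×13 + 97×36 + 1844×12 = 4296 + 2967 + 3900 + 3492 + 22128 = 36783
ΣP(Feb 2014)Q(Jan 2014) = 537×8 + 129×31 + 300×12 + 97×35 + 1844×12 = 4296 + 3999 + 3600 + 3395 + 22128 = 37418
P = 36783 / 37418 × 100 = 98.3030
Fisher = √(L × P) = √(98.6425 × 98.3030) = 98.4726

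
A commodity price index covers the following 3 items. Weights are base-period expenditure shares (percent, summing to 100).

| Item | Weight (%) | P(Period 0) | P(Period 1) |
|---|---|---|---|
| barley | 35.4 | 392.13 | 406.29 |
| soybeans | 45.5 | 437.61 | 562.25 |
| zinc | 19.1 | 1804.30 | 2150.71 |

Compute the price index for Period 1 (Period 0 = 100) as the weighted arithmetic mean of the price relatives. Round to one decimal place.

barley: 35.4 × (406.29/392.13) = 35.4 × 1.036110 = 36.6783
soybeans: 45.5 × (562.25/437.61) = 45.5 × 1.284820 = 58.4593
zinc: 19.1 × (2150.71/1804.30) = 19.1 × 1.191991 = 22.7670
Index = Σ wᵢ·(p₁ᵢ/p₀ᵢ) = 36.6783 + 58.4593 + 22.7670 = 117.9046

117.9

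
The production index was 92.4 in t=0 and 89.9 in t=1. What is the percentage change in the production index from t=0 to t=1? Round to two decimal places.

-2.71%

Change = (89.9 − 92.4) / 92.4 × 100
       = -2.5 / 92.4 × 100 = -2.7056%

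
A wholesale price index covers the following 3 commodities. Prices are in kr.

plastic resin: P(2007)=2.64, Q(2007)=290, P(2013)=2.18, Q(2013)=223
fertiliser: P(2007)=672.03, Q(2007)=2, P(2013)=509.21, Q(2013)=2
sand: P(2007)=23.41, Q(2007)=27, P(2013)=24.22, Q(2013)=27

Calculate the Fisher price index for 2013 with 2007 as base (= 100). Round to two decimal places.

Laspeyres component (base-period weights):
ΣP(2013)Q(2007) = 2.18×290 + 509.21×2 + 24.22×27 = 632.2 + 1018.42 + 653.94 = 2304.56
ΣP(2007)Q(2007) = 2.64×290 + 672.03×2 + 23.41×27 = 765.6 + 1344.06 + 632.07 = 2741.73
L = 2304.56 / 2741.73 × 100 = 84.0550
Paasche component (current-period weights):
ΣP(2013)Q(2013) = 2.18×223 + 509.21×2 + 24.22×27 = 486.14 + 1018.42 + 653.94 = 2158.5
ΣP(2007)Q(2013) = 2.64×223 + 672.03×2 + 23.41×27 = 588.72 + 1344.06 + 632.07 = 2564.85
P = 2158.5 / 2564.85 × 100 = 84.1570
Fisher = √(L × P) = √(84.0550 × 84.1570) = 84.1059

84.11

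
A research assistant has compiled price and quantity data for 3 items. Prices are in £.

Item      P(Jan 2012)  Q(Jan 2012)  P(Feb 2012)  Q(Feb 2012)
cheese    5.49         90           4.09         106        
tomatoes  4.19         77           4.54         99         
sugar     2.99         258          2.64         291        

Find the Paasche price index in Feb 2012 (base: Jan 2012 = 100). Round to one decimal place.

Paasche price index uses current-period quantities as weights.
ΣP(Feb 2012)·Q(Feb 2012) = 4.09×106 + 4.54×99 + 2.64×291 = 433.54 + 449.46 + 768.24 = 1651.24
ΣP(Jan 2012)·Q(Feb 2012) = 5.49×106 + 4.19×99 + 2.99×291 = 581.94 + 414.81 + 870.09 = 1866.84
Index = 1651.24 / 1866.84 × 100 = 88.4511

88.5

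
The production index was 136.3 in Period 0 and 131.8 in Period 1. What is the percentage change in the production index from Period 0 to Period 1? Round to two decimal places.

-3.30%

Change = (131.8 − 136.3) / 136.3 × 100
       = -4.5 / 136.3 × 100 = -3.3015%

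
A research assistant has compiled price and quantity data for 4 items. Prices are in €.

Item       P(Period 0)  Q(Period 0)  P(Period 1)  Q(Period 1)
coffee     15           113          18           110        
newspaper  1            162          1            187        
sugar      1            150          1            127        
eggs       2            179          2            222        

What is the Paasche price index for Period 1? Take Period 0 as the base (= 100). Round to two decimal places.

Paasche price index uses current-period quantities as weights.
ΣP(Period 1)·Q(Period 1) = 18×110 + 1×187 + 1×127 + 2×222 = 1980 + 187 + 127 + 444 = 2738
ΣP(Period 0)·Q(Period 1) = 15×110 + 1×187 + 1×127 + 2×222 = 1650 + 187 + 127 + 444 = 2408
Index = 2738 / 2408 × 100 = 113.7043

113.70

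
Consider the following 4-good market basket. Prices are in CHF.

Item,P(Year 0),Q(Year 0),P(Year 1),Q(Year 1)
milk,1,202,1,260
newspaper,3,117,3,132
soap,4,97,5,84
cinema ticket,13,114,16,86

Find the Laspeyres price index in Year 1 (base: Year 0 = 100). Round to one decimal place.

118.1

Laspeyres price index uses base-period quantities as weights.
ΣP(Year 1)·Q(Year 0) = 1×202 + 3×117 + 5×97 + 16×114 = 202 + 351 + 485 + 1824 = 2862
ΣP(Year 0)·Q(Year 0) = 1×202 + 3×117 + 4×97 + 13×114 = 202 + 351 + 388 + 1482 = 2423
Index = 2862 / 2423 × 100 = 118.1180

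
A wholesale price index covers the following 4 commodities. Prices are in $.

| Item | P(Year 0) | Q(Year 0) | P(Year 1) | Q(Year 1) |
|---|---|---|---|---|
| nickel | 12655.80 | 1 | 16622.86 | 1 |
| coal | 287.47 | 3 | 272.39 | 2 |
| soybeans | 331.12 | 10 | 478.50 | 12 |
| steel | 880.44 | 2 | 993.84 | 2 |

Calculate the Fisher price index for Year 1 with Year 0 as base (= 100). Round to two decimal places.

130.76

Laspeyres component (base-period weights):
ΣP(Year 1)Q(Year 0) = 16622.86×1 + 272.39×3 + 478.50×10 + 993.84×2 = 16622.86 + 817.17 + 4785 + 1987.68 = 24212.71
ΣP(Year 0)Q(Year 0) = 12655.80×1 + 287.47×3 + 331.12×10 + 880.44×2 = 12655.8 + 862.41 + 3311.2 + 1760.88 = 18590.29
L = 24212.71 / 18590.29 × 100 = 130.2439
Paasche component (current-period weights):
ΣP(Year 1)Q(Year 1) = 16622.86×1 + 272.39×2 + 478.50×12 + 993.84×2 = 16622.86 + 544.78 + 5742 + 1987.68 = 24897.32
ΣP(Year 0)Q(Year 1) = 12655.80×1 + 287.47×2 + 331.12×12 + 880.44×2 = 12655.8 + 574.94 + 3973.44 + 1760.88 = 18965.06
P = 24897.32 / 18965.06 × 100 = 131.2799
Fisher = √(L × P) = √(130.2439 × 131.2799) = 130.7609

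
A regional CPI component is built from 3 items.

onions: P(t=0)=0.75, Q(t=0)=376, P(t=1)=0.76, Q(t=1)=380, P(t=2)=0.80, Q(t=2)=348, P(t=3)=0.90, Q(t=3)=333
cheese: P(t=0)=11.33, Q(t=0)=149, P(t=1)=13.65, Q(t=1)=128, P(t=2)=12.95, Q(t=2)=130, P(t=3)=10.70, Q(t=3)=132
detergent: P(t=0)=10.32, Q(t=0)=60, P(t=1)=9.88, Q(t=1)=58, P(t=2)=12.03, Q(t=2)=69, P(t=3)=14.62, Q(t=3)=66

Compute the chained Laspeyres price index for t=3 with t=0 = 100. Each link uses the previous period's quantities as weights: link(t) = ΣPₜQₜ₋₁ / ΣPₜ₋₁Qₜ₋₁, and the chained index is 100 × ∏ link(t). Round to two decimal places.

111.40

Link t=0→t=1:
ΣP(t=1)Q(t=0) = 0.76×376 + 13.65×149 + 9.88×60 = 285.76 + 2033.85 + 592.8 = 2912.41
ΣP(t=0)Q(t=0) = 0.75×376 + 11.33×149 + 10.32×60 = 282 + 1688.17 + 619.2 = 2589.37
link = 2912.41/2589.37 = 1.124756
Link t=1→t=2:
ΣP(t=2)Q(t=1) = 0.80×380 + 12.95×128 + 12.03×58 = 304 + 1657.6 + 697.74 = 2659.34
ΣP(t=1)Q(t=1) = 0.76×380 + 13.65×128 + 9.88×58 = 288.8 + 1747.2 + 573.04 = 2609.04
link = 2659.34/2609.04 = 1.019279
Link t=2→t=3:
ΣP(t=3)Q(t=2) = 0.90×348 + 10.70×130 + 14.62×69 = 313.2 + 1391 + 1008.78 = 2712.98
ΣP(t=2)Q(t=2) = 0.80×348 + 12.95×130 + 12.03×69 = 278.4 + 1683.5 + 830.07 = 2791.97
link = 2712.98/2791.97 = 0.971708
Chained index = 100 × 1.124756 × 1.019279 × 0.971708 = 111.4006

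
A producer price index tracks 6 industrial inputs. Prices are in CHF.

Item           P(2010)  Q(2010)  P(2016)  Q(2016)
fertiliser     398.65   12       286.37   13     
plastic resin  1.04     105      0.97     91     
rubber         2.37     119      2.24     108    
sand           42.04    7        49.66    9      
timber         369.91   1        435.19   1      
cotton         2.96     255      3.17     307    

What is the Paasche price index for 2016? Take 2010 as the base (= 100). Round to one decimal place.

Paasche price index uses current-period quantities as weights.
ΣP(2016)·Q(2016) = 286.37×13 + 0.97×91 + 2.24×108 + 49.66×9 + 435.19×1 + 3.17×307 = 3722.81 + 88.27 + 241.92 + 446.94 + 435.19 + 973.19 = 5908.32
ΣP(2010)·Q(2016) = 398.65×13 + 1.04×91 + 2.37×108 + 42.04×9 + 369.91×1 + 2.96×307 = 5182.45 + 94.64 + 255.96 + 378.36 + 369.91 + 908.72 = 7190.04
Index = 5908.32 / 7190.04 × 100 = 82.1737

82.2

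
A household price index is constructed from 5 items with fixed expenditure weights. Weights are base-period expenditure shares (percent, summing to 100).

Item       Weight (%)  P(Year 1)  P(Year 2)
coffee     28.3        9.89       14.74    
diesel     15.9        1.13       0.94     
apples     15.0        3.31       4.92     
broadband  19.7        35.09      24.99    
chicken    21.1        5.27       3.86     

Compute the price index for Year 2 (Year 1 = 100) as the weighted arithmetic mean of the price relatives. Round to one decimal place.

coffee: 28.3 × (14.74/9.89) = 28.3 × 1.490394 = 42.1782
diesel: 15.9 × (0.94/1.13) = 15.9 × 0.831858 = 13.2265
apples: 15.0 × (4.92/3.31) = 15.0 × 1.486405 = 22.2961
broadband: 19.7 × (24.99/35.09) = 19.7 × 0.712169 = 14.0297
chicken: 21.1 × (3.86/5.27) = 21.1 × 0.732448 = 15.4546
Index = Σ wᵢ·(p₁ᵢ/p₀ᵢ) = 42.1782 + 13.2265 + 22.2961 + 14.0297 + 15.4546 = 107.1852

107.2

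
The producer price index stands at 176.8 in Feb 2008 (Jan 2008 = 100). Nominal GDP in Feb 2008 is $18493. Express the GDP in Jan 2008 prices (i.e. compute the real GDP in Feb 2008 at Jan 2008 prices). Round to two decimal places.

10459.84

Real = Nominal ÷ (Index/100) = 18493 ÷ (176.8/100)
     = 18493 ÷ 1.768 = 10459.8416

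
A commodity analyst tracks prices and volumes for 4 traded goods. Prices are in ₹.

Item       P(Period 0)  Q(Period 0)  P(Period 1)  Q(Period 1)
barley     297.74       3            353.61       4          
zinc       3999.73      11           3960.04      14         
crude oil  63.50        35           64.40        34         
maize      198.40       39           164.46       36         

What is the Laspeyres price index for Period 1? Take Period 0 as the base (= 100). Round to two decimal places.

97.15

Laspeyres price index uses base-period quantities as weights.
ΣP(Period 1)·Q(Period 0) = 353.61×3 + 3960.04×11 + 64.40×35 + 164.46×39 = 1060.83 + 43560.44 + 2254 + 6413.94 = 53289.21
ΣP(Period 0)·Q(Period 0) = 297.74×3 + 3999.73×11 + 63.50×35 + 198.40×39 = 893.22 + 43997.03 + 2222.5 + 7737.6 = 54850.35
Index = 53289.21 / 54850.35 × 100 = 97.1538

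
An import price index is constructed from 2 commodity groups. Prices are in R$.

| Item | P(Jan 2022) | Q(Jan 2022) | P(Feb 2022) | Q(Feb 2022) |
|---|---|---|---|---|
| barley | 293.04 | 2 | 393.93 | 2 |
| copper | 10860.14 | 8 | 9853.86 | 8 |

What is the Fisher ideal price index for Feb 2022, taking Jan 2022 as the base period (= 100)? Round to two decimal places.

Laspeyres component (base-period weights):
ΣP(Feb 2022)Q(Jan 2022) = 393.93×2 + 9853.86×8 = 787.86 + 78830.88 = 79618.74
ΣP(Jan 2022)Q(Jan 2022) = 293.04×2 + 10860.14×8 = 586.08 + 86881.12 = 87467.2
L = 79618.74 / 87467.2 × 100 = 91.0270
Paasche component (current-period weights):
ΣP(Feb 2022)Q(Feb 2022) = 393.93×2 + 9853.86×8 = 787.86 + 78830.88 = 79618.74
ΣP(Jan 2022)Q(Feb 2022) = 293.04×2 + 10860.14×8 = 586.08 + 86881.12 = 87467.2
P = 79618.74 / 87467.2 × 100 = 91.0270
Fisher = √(L × P) = √(91.0270 × 91.0270) = 91.0270

91.03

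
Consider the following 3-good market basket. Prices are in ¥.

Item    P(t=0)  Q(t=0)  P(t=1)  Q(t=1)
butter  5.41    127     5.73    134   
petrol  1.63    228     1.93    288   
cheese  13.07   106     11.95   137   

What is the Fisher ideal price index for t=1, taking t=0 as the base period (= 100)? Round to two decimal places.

Laspeyres component (base-period weights):
ΣP(t=1)Q(t=0) = 5.73×127 + 1.93×228 + 11.95×106 = 727.71 + 440.04 + 1266.7 = 2434.45
ΣP(t=0)Q(t=0) = 5.41×127 + 1.63×228 + 13.07×106 = 687.07 + 371.64 + 1385.42 = 2444.13
L = 2434.45 / 2444.13 × 100 = 99.6039
Paasche component (current-period weights):
ΣP(t=1)Q(t=1) = 5.73×134 + 1.93×288 + 11.95×137 = 767.82 + 555.84 + 1637.15 = 2960.81
ΣP(t=0)Q(t=1) = 5.41×134 + 1.63×288 + 13.07×137 = 724.94 + 469.44 + 1790.59 = 2984.97
P = 2960.81 / 2984.97 × 100 = 99.1906
Fisher = √(L × P) = √(99.6039 × 99.1906) = 99.3971

99.40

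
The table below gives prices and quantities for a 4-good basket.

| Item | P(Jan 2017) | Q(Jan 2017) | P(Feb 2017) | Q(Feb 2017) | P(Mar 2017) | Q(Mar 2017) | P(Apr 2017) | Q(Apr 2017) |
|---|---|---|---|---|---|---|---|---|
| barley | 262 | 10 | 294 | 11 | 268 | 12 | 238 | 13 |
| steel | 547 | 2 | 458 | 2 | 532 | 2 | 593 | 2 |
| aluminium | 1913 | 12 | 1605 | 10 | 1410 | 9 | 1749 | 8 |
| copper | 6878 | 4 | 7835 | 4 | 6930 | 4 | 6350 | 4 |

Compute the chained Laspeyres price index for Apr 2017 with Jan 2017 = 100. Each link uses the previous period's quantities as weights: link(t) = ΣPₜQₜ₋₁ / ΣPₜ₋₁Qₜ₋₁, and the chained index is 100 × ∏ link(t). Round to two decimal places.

90.36

Link Jan 2017→Feb 2017:
ΣP(Feb 2017)Q(Jan 2017) = 294×10 + 458×2 + 1605×12 + 7835×4 = 2940 + 916 + 19260 + 31340 = 54456
ΣP(Jan 2017)Q(Jan 2017) = 262×10 + 547×2 + 1913×12 + 6878×4 = 2620 + 1094 + 22956 + 27512 = 54182
link = 54456/54182 = 1.005057
Link Feb 2017→Mar 2017:
ΣP(Mar 2017)Q(Feb 2017) = 268×11 + 532×2 + 1410×10 + 6930×4 = 2948 + 1064 + 14100 + 27720 = 45832
ΣP(Feb 2017)Q(Feb 2017) = 294×11 + 458×2 + 1605×10 + 7835×4 = 3234 + 916 + 16050 + 31340 = 51540
link = 45832/51540 = 0.889251
Link Mar 2017→Apr 2017:
ΣP(Apr 2017)Q(Mar 2017) = 238×12 + 593×2 + 1749×9 + 6350×4 = 2856 + 1186 + 15741 + 25400 = 45183
ΣP(Mar 2017)Q(Mar 2017) = 268×12 + 532×2 + 1410×9 + 6930×4 = 3216 + 1064 + 12690 + 27720 = 44690
link = 45183/44690 = 1.011032
Chained index = 100 × 1.005057 × 0.889251 × 1.011032 = 90.3607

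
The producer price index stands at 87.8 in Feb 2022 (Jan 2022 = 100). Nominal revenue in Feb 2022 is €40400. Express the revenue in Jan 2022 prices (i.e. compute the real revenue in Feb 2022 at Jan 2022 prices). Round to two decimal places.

Real = Nominal ÷ (Index/100) = 40400 ÷ (87.8/100)
     = 40400 ÷ 0.878 = 46013.6674

46013.67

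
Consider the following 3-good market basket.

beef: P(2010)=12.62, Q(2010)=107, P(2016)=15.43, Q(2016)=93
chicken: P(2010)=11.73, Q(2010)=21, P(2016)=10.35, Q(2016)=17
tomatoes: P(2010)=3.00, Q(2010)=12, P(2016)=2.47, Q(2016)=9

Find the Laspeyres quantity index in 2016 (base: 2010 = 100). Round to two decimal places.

Laspeyres quantity index uses base-period prices as weights.
ΣP(2010)·Q(2016) = 12.62×93 + 11.73×17 + 3.00×9 = 1173.66 + 199.41 + 27 = 1400.07
ΣP(2010)·Q(2010) = 12.62×107 + 11.73×21 + 3.00×12 = 1350.34 + 246.33 + 36 = 1632.67
Index = 1400.07 / 1632.67 × 100 = 85.7534

85.75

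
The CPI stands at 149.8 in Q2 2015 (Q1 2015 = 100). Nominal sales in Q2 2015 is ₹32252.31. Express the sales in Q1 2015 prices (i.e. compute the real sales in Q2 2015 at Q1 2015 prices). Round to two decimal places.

Real = Nominal ÷ (Index/100) = 32252.31 ÷ (149.8/100)
     = 32252.31 ÷ 1.498 = 21530.2470

21530.25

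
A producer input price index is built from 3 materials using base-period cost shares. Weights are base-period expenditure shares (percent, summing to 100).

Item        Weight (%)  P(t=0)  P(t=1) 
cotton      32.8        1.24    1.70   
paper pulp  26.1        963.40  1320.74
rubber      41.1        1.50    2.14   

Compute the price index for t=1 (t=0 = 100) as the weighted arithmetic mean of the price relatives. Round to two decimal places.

139.38

cotton: 32.8 × (1.70/1.24) = 32.8 × 1.370968 = 44.9677
paper pulp: 26.1 × (1320.74/963.40) = 26.1 × 1.370916 = 35.7809
rubber: 41.1 × (2.14/1.50) = 41.1 × 1.426667 = 58.6360
Index = Σ wᵢ·(p₁ᵢ/p₀ᵢ) = 44.9677 + 35.7809 + 58.6360 = 139.3846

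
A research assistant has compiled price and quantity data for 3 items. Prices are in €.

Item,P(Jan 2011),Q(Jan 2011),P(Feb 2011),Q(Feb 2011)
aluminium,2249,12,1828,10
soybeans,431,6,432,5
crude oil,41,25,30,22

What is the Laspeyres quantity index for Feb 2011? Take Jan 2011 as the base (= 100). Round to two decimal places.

Laspeyres quantity index uses base-period prices as weights.
ΣP(Jan 2011)·Q(Feb 2011) = 2249×10 + 431×5 + 41×22 = 22490 + 2155 + 902 = 25547
ΣP(Jan 2011)·Q(Jan 2011) = 2249×12 + 431×6 + 41×25 = 26988 + 2586 + 1025 = 30599
Index = 25547 / 30599 × 100 = 83.4897

83.49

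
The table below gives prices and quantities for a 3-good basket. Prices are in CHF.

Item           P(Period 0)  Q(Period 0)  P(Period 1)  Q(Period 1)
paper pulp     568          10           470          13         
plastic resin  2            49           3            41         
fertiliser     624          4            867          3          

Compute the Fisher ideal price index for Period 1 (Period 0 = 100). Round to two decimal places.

97.50

Laspeyres component (base-period weights):
ΣP(Period 1)Q(Period 0) = 470×10 + 3×49 + 867×4 = 4700 + 147 + 3468 = 8315
ΣP(Period 0)Q(Period 0) = 568×10 + 2×49 + 624×4 = 5680 + 98 + 2496 = 8274
L = 8315 / 8274 × 100 = 100.4955
Paasche component (current-period weights):
ΣP(Period 1)Q(Period 1) = 470×13 + 3×41 + 867×3 = 6110 + 123 + 2601 = 8834
ΣP(Period 0)Q(Period 1) = 568×13 + 2×41 + 624×3 = 7384 + 82 + 1872 = 9338
P = 8834 / 9338 × 100 = 94.6027
Fisher = √(L × P) = √(100.4955 × 94.6027) = 97.5046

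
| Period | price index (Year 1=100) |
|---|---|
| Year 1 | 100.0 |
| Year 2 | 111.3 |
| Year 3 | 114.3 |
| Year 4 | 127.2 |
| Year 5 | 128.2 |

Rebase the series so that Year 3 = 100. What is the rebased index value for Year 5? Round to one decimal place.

112.2

Rebased(Year 5) = 128.2 / 114.3 × 100 = 112.1610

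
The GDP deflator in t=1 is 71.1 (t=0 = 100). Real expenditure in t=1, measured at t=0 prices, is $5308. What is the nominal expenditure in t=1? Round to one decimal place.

3774.0

Nominal = Real × (Index/100) = 5308 × (71.1/100)
        = 5308 × 0.711 = 3773.9880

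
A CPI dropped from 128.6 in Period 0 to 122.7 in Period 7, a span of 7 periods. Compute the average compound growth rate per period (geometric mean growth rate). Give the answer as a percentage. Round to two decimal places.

-0.67%

Growth factor = (122.7/128.6)^(1/7) = (0.954121)^(1/7) = 0.993313
Growth rate = 0.993313 − 1 = -0.006687 = -0.6687%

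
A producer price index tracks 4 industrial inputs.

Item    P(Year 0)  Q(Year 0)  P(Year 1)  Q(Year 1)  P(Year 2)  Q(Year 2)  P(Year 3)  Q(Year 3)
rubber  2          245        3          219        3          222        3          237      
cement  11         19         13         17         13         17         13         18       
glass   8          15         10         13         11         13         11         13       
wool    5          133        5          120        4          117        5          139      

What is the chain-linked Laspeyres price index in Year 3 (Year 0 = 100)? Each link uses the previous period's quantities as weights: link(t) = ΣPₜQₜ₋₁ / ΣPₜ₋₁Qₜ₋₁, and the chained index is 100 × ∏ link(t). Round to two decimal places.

Link Year 0→Year 1:
ΣP(Year 1)Q(Year 0) = 3×245 + 13×19 + 10×15 + 5×133 = 735 + 247 + 150 + 665 = 1797
ΣP(Year 0)Q(Year 0) = 2×245 + 11×19 + 8×15 + 5×133 = 490 + 209 + 120 + 665 = 1484
link = 1797/1484 = 1.210916
Link Year 1→Year 2:
ΣP(Year 2)Q(Year 1) = 3×219 + 13×17 + 11×13 + 4×120 = 657 + 221 + 143 + 480 = 1501
ΣP(Year 1)Q(Year 1) = 3×219 + 13×17 + 10×13 + 5×120 = 657 + 221 + 130 + 600 = 1608
link = 1501/1608 = 0.933458
Link Year 2→Year 3:
ΣP(Year 3)Q(Year 2) = 3×222 + 13×17 + 11×13 + 5×117 = 666 + 221 + 143 + 585 = 1615
ΣP(Year 2)Q(Year 2) = 3×222 + 13×17 + 11×13 + 4×117 = 666 + 221 + 143 + 468 = 1498
link = 1615/1498 = 1.078104
Chained index = 100 × 1.210916 × 0.933458 × 1.078104 = 121.8623

121.86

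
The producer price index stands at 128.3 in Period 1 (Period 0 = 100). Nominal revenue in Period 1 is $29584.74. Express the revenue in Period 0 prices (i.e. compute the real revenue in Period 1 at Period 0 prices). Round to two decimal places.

23059.03

Real = Nominal ÷ (Index/100) = 29584.74 ÷ (128.3/100)
     = 29584.74 ÷ 1.283 = 23059.0335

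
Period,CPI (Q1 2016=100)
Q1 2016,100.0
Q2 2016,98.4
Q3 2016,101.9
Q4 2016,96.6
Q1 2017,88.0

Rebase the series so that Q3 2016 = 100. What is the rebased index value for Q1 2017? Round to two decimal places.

Rebased(Q1 2017) = 88.0 / 101.9 × 100 = 86.3592

86.36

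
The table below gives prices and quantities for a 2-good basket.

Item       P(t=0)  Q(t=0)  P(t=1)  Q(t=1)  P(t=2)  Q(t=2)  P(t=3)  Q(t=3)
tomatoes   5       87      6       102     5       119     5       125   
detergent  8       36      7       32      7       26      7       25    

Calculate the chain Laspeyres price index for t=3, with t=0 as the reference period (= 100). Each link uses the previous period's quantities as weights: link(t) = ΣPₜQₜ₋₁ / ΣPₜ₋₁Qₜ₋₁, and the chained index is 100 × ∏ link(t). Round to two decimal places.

93.99

Link t=0→t=1:
ΣP(t=1)Q(t=0) = 6×87 + 7×36 = 522 + 252 = 774
ΣP(t=0)Q(t=0) = 5×87 + 8×36 = 435 + 288 = 723
link = 774/723 = 1.070539
Link t=1→t=2:
ΣP(t=2)Q(t=1) = 5×102 + 7×32 = 510 + 224 = 734
ΣP(t=1)Q(t=1) = 6×102 + 7×32 = 612 + 224 = 836
link = 734/836 = 0.877990
Link t=2→t=3:
ΣP(t=3)Q(t=2) = 5×119 + 7×26 = 595 + 182 = 777
ΣP(t=2)Q(t=2) = 5×119 + 7×26 = 595 + 182 = 777
link = 777/777 = 1.000000
Chained index = 100 × 1.070539 × 0.877990 × 1.000000 = 93.9923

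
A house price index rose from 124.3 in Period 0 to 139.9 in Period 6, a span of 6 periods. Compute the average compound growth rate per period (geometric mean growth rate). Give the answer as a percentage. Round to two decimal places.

Growth factor = (139.9/124.3)^(1/6) = (1.125503)^(1/6) = 1.019900
Growth rate = 1.019900 − 1 = 0.019900 = 1.9900%

1.99%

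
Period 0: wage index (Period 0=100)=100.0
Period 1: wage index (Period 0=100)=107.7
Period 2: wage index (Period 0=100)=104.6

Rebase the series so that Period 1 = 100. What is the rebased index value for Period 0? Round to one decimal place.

Rebased(Period 0) = 100.0 / 107.7 × 100 = 92.8505

92.9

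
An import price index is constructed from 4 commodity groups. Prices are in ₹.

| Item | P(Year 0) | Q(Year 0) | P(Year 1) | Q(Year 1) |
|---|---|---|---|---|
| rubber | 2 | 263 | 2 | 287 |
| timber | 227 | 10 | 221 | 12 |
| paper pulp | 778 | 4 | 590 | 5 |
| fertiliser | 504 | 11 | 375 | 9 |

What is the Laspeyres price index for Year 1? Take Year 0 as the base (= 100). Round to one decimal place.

80.5

Laspeyres price index uses base-period quantities as weights.
ΣP(Year 1)·Q(Year 0) = 2×263 + 221×10 + 590×4 + 375×11 = 526 + 2210 + 2360 + 4125 = 9221
ΣP(Year 0)·Q(Year 0) = 2×263 + 227×10 + 778×4 + 504×11 = 526 + 2270 + 3112 + 5544 = 11452
Index = 9221 / 11452 × 100 = 80.5187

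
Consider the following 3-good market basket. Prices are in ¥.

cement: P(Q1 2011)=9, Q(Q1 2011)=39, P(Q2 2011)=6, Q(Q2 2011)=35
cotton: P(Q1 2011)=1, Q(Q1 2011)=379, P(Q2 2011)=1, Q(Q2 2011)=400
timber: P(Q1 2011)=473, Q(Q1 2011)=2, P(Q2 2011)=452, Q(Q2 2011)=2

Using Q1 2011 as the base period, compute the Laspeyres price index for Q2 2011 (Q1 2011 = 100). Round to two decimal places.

90.51

Laspeyres price index uses base-period quantities as weights.
ΣP(Q2 2011)·Q(Q1 2011) = 6×39 + 1×379 + 452×2 = 234 + 379 + 904 = 1517
ΣP(Q1 2011)·Q(Q1 2011) = 9×39 + 1×379 + 473×2 = 351 + 379 + 946 = 1676
Index = 1517 / 1676 × 100 = 90.5131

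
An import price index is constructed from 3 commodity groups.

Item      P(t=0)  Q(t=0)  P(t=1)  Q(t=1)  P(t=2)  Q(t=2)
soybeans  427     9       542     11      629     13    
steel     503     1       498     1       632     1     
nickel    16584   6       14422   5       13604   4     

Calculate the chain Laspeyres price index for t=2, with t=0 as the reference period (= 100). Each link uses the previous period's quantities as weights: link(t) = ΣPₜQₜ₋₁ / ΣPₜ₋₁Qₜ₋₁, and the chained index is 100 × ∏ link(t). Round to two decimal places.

Link t=0→t=1:
ΣP(t=1)Q(t=0) = 542×9 + 498×1 + 14422×6 = 4878 + 498 + 86532 = 91908
ΣP(t=0)Q(t=0) = 427×9 + 503×1 + 16584×6 = 3843 + 503 + 99504 = 103850
link = 91908/103850 = 0.885007
Link t=1→t=2:
ΣP(t=2)Q(t=1) = 629×11 + 632×1 + 13604×5 = 6919 + 632 + 68020 = 75571
ΣP(t=1)Q(t=1) = 542×11 + 498×1 + 14422×5 = 5962 + 498 + 72110 = 78570
link = 75571/78570 = 0.961830
Chained index = 100 × 0.885007 × 0.961830 = 85.1227

85.12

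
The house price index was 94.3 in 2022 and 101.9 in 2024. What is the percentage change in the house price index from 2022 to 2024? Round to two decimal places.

Change = (101.9 − 94.3) / 94.3 × 100
       = 7.6 / 94.3 × 100 = 8.0594%

8.06%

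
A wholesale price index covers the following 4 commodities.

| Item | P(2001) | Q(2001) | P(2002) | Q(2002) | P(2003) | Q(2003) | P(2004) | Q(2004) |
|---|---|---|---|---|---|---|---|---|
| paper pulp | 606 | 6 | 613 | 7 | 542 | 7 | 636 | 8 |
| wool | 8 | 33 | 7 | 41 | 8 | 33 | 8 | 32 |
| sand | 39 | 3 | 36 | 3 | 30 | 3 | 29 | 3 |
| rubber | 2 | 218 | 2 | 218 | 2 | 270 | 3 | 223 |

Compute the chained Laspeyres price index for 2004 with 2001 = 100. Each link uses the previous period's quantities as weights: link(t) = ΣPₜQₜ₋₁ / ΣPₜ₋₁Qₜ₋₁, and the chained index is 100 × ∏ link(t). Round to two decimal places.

108.65

Link 2001→2002:
ΣP(2002)Q(2001) = 613×6 + 7×33 + 36×3 + 2×218 = 3678 + 231 + 108 + 436 = 4453
ΣP(2001)Q(2001) = 606×6 + 8×33 + 39×3 + 2×218 = 3636 + 264 + 117 + 436 = 4453
link = 4453/4453 = 1.000000
Link 2002→2003:
ΣP(2003)Q(2002) = 542×7 + 8×41 + 30×3 + 2×218 = 3794 + 328 + 90 + 436 = 4648
ΣP(2002)Q(2002) = 613×7 + 7×41 + 36×3 + 2×218 = 4291 + 287 + 108 + 436 = 5122
link = 4648/5122 = 0.907458
Link 2003→2004:
ΣP(2004)Q(2003) = 636×7 + 8×33 + 29×3 + 3×270 = 4452 + 264 + 87 + 810 = 5613
ΣP(2003)Q(2003) = 542×7 + 8×33 + 30×3 + 2×270 = 3794 + 264 + 90 + 540 = 4688
link = 5613/4688 = 1.197312
Chained index = 100 × 1.000000 × 0.907458 × 1.197312 = 108.6511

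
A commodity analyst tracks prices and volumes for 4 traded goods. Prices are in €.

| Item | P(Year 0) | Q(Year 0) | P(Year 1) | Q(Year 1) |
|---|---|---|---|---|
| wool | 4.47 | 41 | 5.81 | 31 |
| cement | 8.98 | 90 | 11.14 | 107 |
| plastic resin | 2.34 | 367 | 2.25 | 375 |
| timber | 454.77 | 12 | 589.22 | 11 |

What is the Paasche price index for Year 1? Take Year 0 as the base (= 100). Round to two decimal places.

Paasche price index uses current-period quantities as weights.
ΣP(Year 1)·Q(Year 1) = 5.81×31 + 11.14×107 + 2.25×375 + 589.22×11 = 180.11 + 1191.98 + 843.75 + 6481.42 = 8697.26
ΣP(Year 0)·Q(Year 1) = 4.47×31 + 8.98×107 + 2.34×375 + 454.77×11 = 138.57 + 960.86 + 877.5 + 5002.47 = 6979.4
Index = 8697.26 / 6979.4 × 100 = 124.6133

124.61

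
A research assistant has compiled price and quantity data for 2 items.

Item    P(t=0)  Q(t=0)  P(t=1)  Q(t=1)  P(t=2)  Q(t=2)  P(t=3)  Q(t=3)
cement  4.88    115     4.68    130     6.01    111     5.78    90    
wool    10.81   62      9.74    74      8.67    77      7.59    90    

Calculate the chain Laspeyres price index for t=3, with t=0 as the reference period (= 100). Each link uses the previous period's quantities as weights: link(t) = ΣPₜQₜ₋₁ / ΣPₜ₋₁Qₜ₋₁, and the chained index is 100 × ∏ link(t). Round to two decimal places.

91.20

Link t=0→t=1:
ΣP(t=1)Q(t=0) = 4.68×115 + 9.74×62 = 538.2 + 603.88 = 1142.08
ΣP(t=0)Q(t=0) = 4.88×115 + 10.81×62 = 561.2 + 670.22 = 1231.42
link = 1142.08/1231.42 = 0.927450
Link t=1→t=2:
ΣP(t=2)Q(t=1) = 6.01×130 + 8.67×74 = 781.3 + 641.58 = 1422.88
ΣP(t=1)Q(t=1) = 4.68×130 + 9.74×74 = 608.4 + 720.76 = 1329.16
link = 1422.88/1329.16 = 1.070511
Link t=2→t=3:
ΣP(t=3)Q(t=2) = 5.78×111 + 7.59×77 = 641.58 + 584.43 = 1226.01
ΣP(t=2)Q(t=2) = 6.01×111 + 8.67×77 = 667.11 + 667.59 = 1334.7
link = 1226.01/1334.7 = 0.918566
Chained index = 100 × 0.927450 × 1.070511 × 0.918566 = 91.1993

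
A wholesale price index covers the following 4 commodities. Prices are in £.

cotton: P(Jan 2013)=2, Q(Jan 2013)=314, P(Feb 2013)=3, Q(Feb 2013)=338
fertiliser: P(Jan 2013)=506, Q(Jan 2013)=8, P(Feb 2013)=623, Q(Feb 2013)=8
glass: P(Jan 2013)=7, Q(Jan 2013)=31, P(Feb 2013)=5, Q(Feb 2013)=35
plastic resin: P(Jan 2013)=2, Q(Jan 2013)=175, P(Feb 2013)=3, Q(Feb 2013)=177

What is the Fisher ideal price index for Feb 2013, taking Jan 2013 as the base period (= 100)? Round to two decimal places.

Laspeyres component (base-period weights):
ΣP(Feb 2013)Q(Jan 2013) = 3×314 + 623×8 + 5×31 + 3×175 = 942 + 4984 + 155 + 525 = 6606
ΣP(Jan 2013)Q(Jan 2013) = 2×314 + 506×8 + 7×31 + 2×175 = 628 + 4048 + 217 + 350 = 5243
L = 6606 / 5243 × 100 = 125.9966
Paasche component (current-period weights):
ΣP(Feb 2013)Q(Feb 2013) = 3×338 + 623×8 + 5×35 + 3×177 = 1014 + 4984 + 175 + 531 = 6704
ΣP(Jan 2013)Q(Feb 2013) = 2×338 + 506×8 + 7×35 + 2×177 = 676 + 4048 + 245 + 354 = 5323
P = 6704 / 5323 × 100 = 125.9440
Fisher = √(L × P) = √(125.9966 × 125.9440) = 125.9703

125.97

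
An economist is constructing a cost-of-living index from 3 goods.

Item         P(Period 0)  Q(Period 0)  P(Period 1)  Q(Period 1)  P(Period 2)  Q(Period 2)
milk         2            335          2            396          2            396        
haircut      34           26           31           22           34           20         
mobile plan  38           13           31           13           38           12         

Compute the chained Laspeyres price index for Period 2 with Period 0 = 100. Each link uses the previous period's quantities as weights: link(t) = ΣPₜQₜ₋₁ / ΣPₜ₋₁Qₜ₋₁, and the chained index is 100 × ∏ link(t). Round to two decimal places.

99.42

Link Period 0→Period 1:
ΣP(Period 1)Q(Period 0) = 2×335 + 31×26 + 31×13 = 670 + 806 + 403 = 1879
ΣP(Period 0)Q(Period 0) = 2×335 + 34×26 + 38×13 = 670 + 884 + 494 = 2048
link = 1879/2048 = 0.917480
Link Period 1→Period 2:
ΣP(Period 2)Q(Period 1) = 2×396 + 34×22 + 38×13 = 792 + 748 + 494 = 2034
ΣP(Period 1)Q(Period 1) = 2×396 + 31×22 + 31×13 = 792 + 682 + 403 = 1877
link = 2034/1877 = 1.083644
Chained index = 100 × 0.917480 × 1.083644 = 99.4222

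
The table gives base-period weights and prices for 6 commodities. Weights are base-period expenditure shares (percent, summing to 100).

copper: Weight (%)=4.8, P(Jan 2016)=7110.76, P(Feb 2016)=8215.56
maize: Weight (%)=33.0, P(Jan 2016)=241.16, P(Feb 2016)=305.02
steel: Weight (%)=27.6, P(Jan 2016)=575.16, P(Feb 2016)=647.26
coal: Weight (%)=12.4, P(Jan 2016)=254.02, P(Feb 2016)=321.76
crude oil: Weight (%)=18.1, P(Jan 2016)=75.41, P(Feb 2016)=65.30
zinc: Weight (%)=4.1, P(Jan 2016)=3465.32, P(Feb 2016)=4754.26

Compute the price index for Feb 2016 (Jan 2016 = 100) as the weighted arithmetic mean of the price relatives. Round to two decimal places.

copper: 4.8 × (8215.56/7110.76) = 4.8 × 1.155370 = 5.5458
maize: 33.0 × (305.02/241.16) = 33.0 × 1.264803 = 41.7385
steel: 27.6 × (647.26/575.16) = 27.6 × 1.125356 = 31.0598
coal: 12.4 × (321.76/254.02) = 12.4 × 1.266672 = 15.7067
crude oil: 18.1 × (65.30/75.41) = 18.1 × 0.865933 = 15.6734
zinc: 4.1 × (4754.26/3465.32) = 4.1 × 1.371954 = 5.6250
Index = Σ wᵢ·(p₁ᵢ/p₀ᵢ) = 5.5458 + 41.7385 + 31.0598 + 15.7067 + 15.6734 + 5.6250 = 115.3493

115.35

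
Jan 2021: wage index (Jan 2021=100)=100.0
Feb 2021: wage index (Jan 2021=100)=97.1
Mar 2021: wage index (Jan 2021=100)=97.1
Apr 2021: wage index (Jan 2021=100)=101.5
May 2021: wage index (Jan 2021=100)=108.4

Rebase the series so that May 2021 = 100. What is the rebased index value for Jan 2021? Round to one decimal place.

92.3

Rebased(Jan 2021) = 100.0 / 108.4 × 100 = 92.2509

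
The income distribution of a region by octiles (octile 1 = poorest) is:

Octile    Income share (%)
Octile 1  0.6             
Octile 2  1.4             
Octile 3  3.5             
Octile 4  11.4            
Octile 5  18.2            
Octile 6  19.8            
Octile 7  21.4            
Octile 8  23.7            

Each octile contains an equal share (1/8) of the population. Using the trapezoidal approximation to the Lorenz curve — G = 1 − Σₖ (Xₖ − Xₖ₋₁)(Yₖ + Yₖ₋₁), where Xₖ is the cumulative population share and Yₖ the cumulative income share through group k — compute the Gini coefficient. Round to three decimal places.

Cumulative income shares Yₖ: 0.0060, 0.0200, 0.0550, 0.1690, 0.3510, 0.5490, 0.7630, 1.0000
Σ (Xₖ−Xₖ₋₁)(Yₖ+Yₖ₋₁) = (1/8)(0.0060+0.0000) + (1/8)(0.0200+0.0060) + (1/8)(0.0550+0.0200) + (1/8)(0.1690+0.0550) + (1/8)(0.3510+0.1690) + (1/8)(0.5490+0.3510) + (1/8)(0.7630+0.5490) + (1/8)(1.0000+0.7630)
  = 0.0008 + 0.0032 + 0.0094 + 0.0280 + 0.0650 + 0.1125 + 0.1640 + 0.2204 = 0.6032
G = 1 − 0.6032 = 0.3968

0.397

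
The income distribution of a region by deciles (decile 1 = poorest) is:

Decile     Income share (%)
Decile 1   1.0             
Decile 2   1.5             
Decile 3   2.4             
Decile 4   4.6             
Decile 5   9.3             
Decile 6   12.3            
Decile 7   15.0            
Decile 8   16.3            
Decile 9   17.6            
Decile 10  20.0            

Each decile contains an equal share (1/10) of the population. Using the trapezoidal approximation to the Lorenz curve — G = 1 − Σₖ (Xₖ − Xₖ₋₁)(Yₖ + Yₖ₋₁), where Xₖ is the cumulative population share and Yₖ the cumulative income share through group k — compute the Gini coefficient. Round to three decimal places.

0.387

Cumulative income shares Yₖ: 0.0100, 0.0250, 0.0490, 0.0950, 0.1880, 0.3110, 0.4610, 0.6240, 0.8000, 1.0000
Σ (Xₖ−Xₖ₋₁)(Yₖ+Yₖ₋₁) = (1/10)(0.0100+0.0000) + (1/10)(0.0250+0.0100) + (1/10)(0.0490+0.0250) + (1/10)(0.0950+0.0490) + (1/10)(0.1880+0.0950) + (1/10)(0.3110+0.1880) + (1/10)(0.4610+0.3110) + (1/10)(0.6240+0.4610) + (1/10)(0.8000+0.6240) + (1/10)(1.0000+0.8000)
  = 0.0010 + 0.0035 + 0.0074 + 0.0144 + 0.0283 + 0.0499 + 0.0772 + 0.1085 + 0.1424 + 0.1800 = 0.6126
G = 1 − 0.6126 = 0.3874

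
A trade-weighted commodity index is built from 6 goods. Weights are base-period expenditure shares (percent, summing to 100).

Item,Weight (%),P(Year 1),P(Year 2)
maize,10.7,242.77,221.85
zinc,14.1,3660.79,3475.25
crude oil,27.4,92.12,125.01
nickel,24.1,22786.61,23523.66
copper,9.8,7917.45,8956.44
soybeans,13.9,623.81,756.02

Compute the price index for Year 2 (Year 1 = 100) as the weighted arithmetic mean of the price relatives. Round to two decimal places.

maize: 10.7 × (221.85/242.77) = 10.7 × 0.913828 = 9.7780
zinc: 14.1 × (3475.25/3660.79) = 14.1 × 0.949317 = 13.3854
crude oil: 27.4 × (125.01/92.12) = 27.4 × 1.357034 = 37.1827
nickel: 24.1 × (23523.66/22786.61) = 24.1 × 1.032346 = 24.8795
copper: 9.8 × (8956.44/7917.45) = 9.8 × 1.131228 = 11.0860
soybeans: 13.9 × (756.02/623.81) = 13.9 × 1.211940 = 16.8460
Index = Σ wᵢ·(p₁ᵢ/p₀ᵢ) = 9.7780 + 13.3854 + 37.1827 + 24.8795 + 11.0860 + 16.8460 = 113.1576

113.16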